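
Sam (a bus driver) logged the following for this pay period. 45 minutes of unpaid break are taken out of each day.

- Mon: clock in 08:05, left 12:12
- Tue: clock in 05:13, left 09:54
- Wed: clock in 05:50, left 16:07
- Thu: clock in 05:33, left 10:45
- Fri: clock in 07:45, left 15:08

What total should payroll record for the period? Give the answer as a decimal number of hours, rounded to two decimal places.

27.92 hours

Mon: 08:05–12:12 = 4 h 7 min; less 45 min break → 3 h 22 min
Tue: 05:13–09:54 = 4 h 41 min; less 45 min break → 3 h 56 min
Wed: 05:50–16:07 = 10 h 17 min; less 45 min break → 9 h 32 min
Thu: 05:33–10:45 = 5 h 12 min; less 45 min break → 4 h 27 min
Fri: 07:45–15:08 = 7 h 23 min; less 45 min break → 6 h 38 min
Total: 3 h 22 min + 3 h 56 min + 9 h 32 min + 4 h 27 min + 6 h 38 min = 27 h 55 min.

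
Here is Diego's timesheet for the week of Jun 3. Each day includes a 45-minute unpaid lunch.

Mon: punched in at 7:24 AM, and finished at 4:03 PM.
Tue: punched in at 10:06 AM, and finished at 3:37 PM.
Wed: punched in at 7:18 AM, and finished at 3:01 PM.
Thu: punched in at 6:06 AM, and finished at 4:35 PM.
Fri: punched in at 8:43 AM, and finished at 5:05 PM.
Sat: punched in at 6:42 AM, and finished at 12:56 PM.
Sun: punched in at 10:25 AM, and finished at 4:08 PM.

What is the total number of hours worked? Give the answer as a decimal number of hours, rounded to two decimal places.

47.43 hours

Mon: 7:24 AM–4:03 PM = 8 h 39 min; less 45 min break → 7 h 54 min
Tue: 10:06 AM–3:37 PM = 5 h 31 min; less 45 min break → 4 h 46 min
Wed: 7:18 AM–3:01 PM = 7 h 43 min; less 45 min break → 6 h 58 min
Thu: 6:06 AM–4:35 PM = 10 h 29 min; less 45 min break → 9 h 44 min
Fri: 8:43 AM–5:05 PM = 8 h 22 min; less 45 min break → 7 h 37 min
Sat: 6:42 AM–12:56 PM = 6 h 14 min; less 45 min break → 5 h 29 min
Sun: 10:25 AM–4:08 PM = 5 h 43 min; less 45 min break → 4 h 58 min
Total: 7 h 54 min + 4 h 46 min + 6 h 58 min + 9 h 44 min + 7 h 37 min + 5 h 29 min + 4 h 58 min = 47 h 26 min.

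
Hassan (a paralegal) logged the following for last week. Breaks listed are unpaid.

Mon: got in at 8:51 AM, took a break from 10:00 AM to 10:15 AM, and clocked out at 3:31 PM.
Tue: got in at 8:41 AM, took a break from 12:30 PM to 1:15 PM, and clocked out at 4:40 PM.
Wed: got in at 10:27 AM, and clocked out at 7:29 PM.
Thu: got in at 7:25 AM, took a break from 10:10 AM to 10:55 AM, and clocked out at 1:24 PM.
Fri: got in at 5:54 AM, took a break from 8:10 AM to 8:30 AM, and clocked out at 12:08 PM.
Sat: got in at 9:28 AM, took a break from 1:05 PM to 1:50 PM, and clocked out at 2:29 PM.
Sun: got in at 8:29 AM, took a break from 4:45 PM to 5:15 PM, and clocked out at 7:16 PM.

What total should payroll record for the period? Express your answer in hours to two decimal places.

Mon: 8:51 AM–3:31 PM = 6 h 40 min; less 15 min break → 6 h 25 min
Tue: 8:41 AM–4:40 PM = 7 h 59 min; less 45 min break → 7 h 14 min
Wed: 10:27 AM–7:29 PM = 9 h 2 min
Thu: 7:25 AM–1:24 PM = 5 h 59 min; less 45 min break → 5 h 14 min
Fri: 5:54 AM–12:08 PM = 6 h 14 min; less 20 min break → 5 h 54 min
Sat: 9:28 AM–2:29 PM = 5 h 1 min; less 45 min break → 4 h 16 min
Sun: 8:29 AM–7:16 PM = 10 h 47 min; less 30 min break → 10 h 17 min
Total: 6 h 25 min + 7 h 14 min + 9 h 2 min + 5 h 14 min + 5 h 54 min + 4 h 16 min + 10 h 17 min = 48 h 22 min.

48.37 hours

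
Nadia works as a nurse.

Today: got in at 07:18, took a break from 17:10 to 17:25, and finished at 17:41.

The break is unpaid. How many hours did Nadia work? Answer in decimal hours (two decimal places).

10.13 hours

Today: 07:18–17:41 = 10 h 23 min; less 15 min break → 10 h 8 min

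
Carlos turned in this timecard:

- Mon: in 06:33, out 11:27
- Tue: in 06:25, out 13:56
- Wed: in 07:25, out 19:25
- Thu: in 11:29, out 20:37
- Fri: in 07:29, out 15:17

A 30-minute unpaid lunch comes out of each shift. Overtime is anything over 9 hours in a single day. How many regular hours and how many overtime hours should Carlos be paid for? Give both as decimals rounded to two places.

Regular 36.35 hours, overtime 2.50 hours

Mon: 06:33–11:27 = 4 h 54 min; less 30 min break → 4 h 24 min
Tue: 06:25–13:56 = 7 h 31 min; less 30 min break → 7 h 1 min
Wed: 07:25–19:25 = 12 h 0 min; less 30 min break → 11 h 30 min
Thu: 11:29–20:37 = 9 h 8 min; less 30 min break → 8 h 38 min
Fri: 07:29–15:17 = 7 h 48 min; less 30 min break → 7 h 18 min
Mon reg 4 h 24 min / OT 0 h 0 min; Tue reg 7 h 1 min / OT 0 h 0 min; Wed reg 9 h 0 min / OT 2 h 30 min; Thu reg 8 h 38 min / OT 0 h 0 min; Fri reg 7 h 18 min / OT 0 h 0 min.
Totals: regular 36 h 21 min, overtime 2 h 30 min.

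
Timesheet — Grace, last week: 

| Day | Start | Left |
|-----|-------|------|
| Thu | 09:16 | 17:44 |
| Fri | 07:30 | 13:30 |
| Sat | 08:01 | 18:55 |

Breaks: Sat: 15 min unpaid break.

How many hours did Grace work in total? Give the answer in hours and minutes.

25 h 7 min

Thu: 09:16–17:44 = 8 h 28 min
Fri: 07:30–13:30 = 6 h 0 min
Sat: 08:01–18:55 = 10 h 54 min; less 15 min break → 10 h 39 min
Total: 8 h 28 min + 6 h 0 min + 10 h 39 min = 25 h 7 min.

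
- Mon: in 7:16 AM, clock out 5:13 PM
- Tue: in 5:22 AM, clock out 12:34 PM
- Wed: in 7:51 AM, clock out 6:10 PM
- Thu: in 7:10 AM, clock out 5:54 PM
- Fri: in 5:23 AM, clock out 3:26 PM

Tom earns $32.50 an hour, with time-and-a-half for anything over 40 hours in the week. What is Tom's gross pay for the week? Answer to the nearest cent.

$1702.19

Mon: 7:16 AM–5:13 PM = 9 h 57 min
Tue: 5:22 AM–12:34 PM = 7 h 12 min
Wed: 7:51 AM–6:10 PM = 10 h 19 min
Thu: 7:10 AM–5:54 PM = 10 h 44 min
Fri: 5:23 AM–3:26 PM = 10 h 3 min
Total worked: 48 h 15 min = 2895 min.
Regular 40 h 0 min = 2400 min at $32.50/h; overtime 8 h 15 min = 495 min at $48.75/h.
Pay = (2400 × $32.50 + 495 × $48.75) ÷ 60 = $1702.19.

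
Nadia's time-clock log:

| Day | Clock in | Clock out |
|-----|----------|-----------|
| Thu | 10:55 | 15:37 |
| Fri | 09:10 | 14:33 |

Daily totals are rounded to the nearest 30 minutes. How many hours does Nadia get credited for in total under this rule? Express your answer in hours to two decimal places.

10.00 hours

Thu: 10:55–15:37 = 4 h 42 min → rounds to 4 h 30 min
Fri: 09:10–14:33 = 5 h 23 min → rounds to 5 h 30 min
Total credited: 10 h 0 min.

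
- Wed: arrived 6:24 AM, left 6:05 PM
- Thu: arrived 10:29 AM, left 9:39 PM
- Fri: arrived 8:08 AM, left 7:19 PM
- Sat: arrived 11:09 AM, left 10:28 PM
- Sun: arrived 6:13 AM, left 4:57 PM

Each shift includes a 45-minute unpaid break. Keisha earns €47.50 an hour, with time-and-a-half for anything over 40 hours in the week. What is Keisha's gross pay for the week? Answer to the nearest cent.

Wed: 6:24 AM–6:05 PM = 11 h 41 min; less 45 min break → 10 h 56 min
Thu: 10:29 AM–9:39 PM = 11 h 10 min; less 45 min break → 10 h 25 min
Fri: 8:08 AM–7:19 PM = 11 h 11 min; less 45 min break → 10 h 26 min
Sat: 11:09 AM–10:28 PM = 11 h 19 min; less 45 min break → 10 h 34 min
Sun: 6:13 AM–4:57 PM = 10 h 44 min; less 45 min break → 9 h 59 min
Total worked: 52 h 20 min = 3140 min.
Regular 40 h 0 min = 2400 min at €47.50/h; overtime 12 h 20 min = 740 min at €71.25/h.
Pay = (2400 × €47.50 + 740 × €71.25) ÷ 60 = €2778.75.

€2778.75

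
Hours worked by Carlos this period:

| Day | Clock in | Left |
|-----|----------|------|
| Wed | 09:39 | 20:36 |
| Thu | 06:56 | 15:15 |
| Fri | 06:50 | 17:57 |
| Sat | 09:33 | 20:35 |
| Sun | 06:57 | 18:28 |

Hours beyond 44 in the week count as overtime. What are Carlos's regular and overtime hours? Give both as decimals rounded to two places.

Wed: 09:39–20:36 = 10 h 57 min
Thu: 06:56–15:15 = 8 h 19 min
Fri: 06:50–17:57 = 11 h 7 min
Sat: 09:33–20:35 = 11 h 2 min
Sun: 06:57–18:28 = 11 h 31 min
Total worked: 52 h 56 min = 52.93 h.
Threshold 44 h → overtime 8 h 56 min, regular 44 h 0 min.

Regular 44.00 hours, overtime 8.93 hours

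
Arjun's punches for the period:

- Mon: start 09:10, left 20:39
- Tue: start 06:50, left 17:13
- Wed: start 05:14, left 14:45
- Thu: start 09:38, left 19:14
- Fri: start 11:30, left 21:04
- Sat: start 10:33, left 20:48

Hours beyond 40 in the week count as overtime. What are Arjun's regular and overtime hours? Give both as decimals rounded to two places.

Mon: 09:10–20:39 = 11 h 29 min
Tue: 06:50–17:13 = 10 h 23 min
Wed: 05:14–14:45 = 9 h 31 min
Thu: 09:38–19:14 = 9 h 36 min
Fri: 11:30–21:04 = 9 h 34 min
Sat: 10:33–20:48 = 10 h 15 min
Total worked: 60 h 48 min = 60.80 h.
Threshold 40 h → overtime 20 h 48 min, regular 40 h 0 min.

Regular 40.00 hours, overtime 20.80 hours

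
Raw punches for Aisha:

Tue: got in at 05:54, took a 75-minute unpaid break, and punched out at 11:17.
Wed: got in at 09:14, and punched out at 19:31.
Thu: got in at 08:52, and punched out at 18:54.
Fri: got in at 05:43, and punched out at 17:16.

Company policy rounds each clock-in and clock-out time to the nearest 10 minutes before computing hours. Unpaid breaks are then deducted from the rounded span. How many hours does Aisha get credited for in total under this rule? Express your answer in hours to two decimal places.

36.25 hours

Tue: in 05:54→05:50, out 11:17→11:20; 5 h 30 min − 75 min = 4 h 15 min
Wed: in 09:14→09:10, out 19:31→19:30; 10 h 20 min
Thu: in 08:52→08:50, out 18:54→18:50; 10 h 0 min
Fri: in 05:43→05:40, out 17:16→17:20; 11 h 40 min
Total credited: 36 h 15 min.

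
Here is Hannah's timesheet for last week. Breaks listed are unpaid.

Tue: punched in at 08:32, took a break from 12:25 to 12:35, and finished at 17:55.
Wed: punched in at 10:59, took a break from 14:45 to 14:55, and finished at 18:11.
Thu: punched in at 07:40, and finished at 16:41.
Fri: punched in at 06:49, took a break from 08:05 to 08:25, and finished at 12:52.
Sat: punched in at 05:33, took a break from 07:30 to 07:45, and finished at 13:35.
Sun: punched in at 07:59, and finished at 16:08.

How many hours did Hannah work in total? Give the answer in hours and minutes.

46 h 55 min

Tue: 08:32–17:55 = 9 h 23 min; less 10 min break → 9 h 13 min
Wed: 10:59–18:11 = 7 h 12 min; less 10 min break → 7 h 2 min
Thu: 07:40–16:41 = 9 h 1 min
Fri: 06:49–12:52 = 6 h 3 min; less 20 min break → 5 h 43 min
Sat: 05:33–13:35 = 8 h 2 min; less 15 min break → 7 h 47 min
Sun: 07:59–16:08 = 8 h 9 min
Total: 9 h 13 min + 7 h 2 min + 9 h 1 min + 5 h 43 min + 7 h 47 min + 8 h 9 min = 46 h 55 min.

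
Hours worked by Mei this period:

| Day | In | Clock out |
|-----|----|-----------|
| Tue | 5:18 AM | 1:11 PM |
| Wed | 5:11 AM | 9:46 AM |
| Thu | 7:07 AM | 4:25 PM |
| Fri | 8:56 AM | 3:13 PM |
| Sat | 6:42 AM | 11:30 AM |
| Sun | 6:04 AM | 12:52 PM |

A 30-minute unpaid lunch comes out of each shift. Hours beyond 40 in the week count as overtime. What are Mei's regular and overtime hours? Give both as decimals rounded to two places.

Tue: 5:18 AM–1:11 PM = 7 h 53 min; less 30 min break → 7 h 23 min
Wed: 5:11 AM–9:46 AM = 4 h 35 min; less 30 min break → 4 h 5 min
Thu: 7:07 AM–4:25 PM = 9 h 18 min; less 30 min break → 8 h 48 min
Fri: 8:56 AM–3:13 PM = 6 h 17 min; less 30 min break → 5 h 47 min
Sat: 6:42 AM–11:30 AM = 4 h 48 min; less 30 min break → 4 h 18 min
Sun: 6:04 AM–12:52 PM = 6 h 48 min; less 30 min break → 6 h 18 min
Total worked: 36 h 39 min = 36.65 h.
Threshold 40 h → overtime 0 h 0 min, regular 36 h 39 min.

Regular 36.65 hours, overtime 0.00 hours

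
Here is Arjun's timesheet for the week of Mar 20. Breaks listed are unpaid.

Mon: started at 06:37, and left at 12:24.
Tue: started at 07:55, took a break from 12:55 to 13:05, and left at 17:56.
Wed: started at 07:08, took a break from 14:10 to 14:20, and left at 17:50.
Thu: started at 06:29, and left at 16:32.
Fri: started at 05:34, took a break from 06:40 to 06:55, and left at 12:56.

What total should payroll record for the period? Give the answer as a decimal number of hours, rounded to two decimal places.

43.33 hours

Mon: 06:37–12:24 = 5 h 47 min
Tue: 07:55–17:56 = 10 h 1 min; less 10 min break → 9 h 51 min
Wed: 07:08–17:50 = 10 h 42 min; less 10 min break → 10 h 32 min
Thu: 06:29–16:32 = 10 h 3 min
Fri: 05:34–12:56 = 7 h 22 min; less 15 min break → 7 h 7 min
Total: 5 h 47 min + 9 h 51 min + 10 h 32 min + 10 h 3 min + 7 h 7 min = 43 h 20 min.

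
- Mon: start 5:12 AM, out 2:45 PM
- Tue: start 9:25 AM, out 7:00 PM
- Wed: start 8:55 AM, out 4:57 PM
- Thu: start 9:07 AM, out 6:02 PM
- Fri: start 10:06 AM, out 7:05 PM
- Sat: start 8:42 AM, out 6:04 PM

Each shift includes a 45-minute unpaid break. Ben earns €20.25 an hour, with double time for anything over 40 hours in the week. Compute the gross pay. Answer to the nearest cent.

€1212.30

Mon: 5:12 AM–2:45 PM = 9 h 33 min; less 45 min break → 8 h 48 min
Tue: 9:25 AM–7:00 PM = 9 h 35 min; less 45 min break → 8 h 50 min
Wed: 8:55 AM–4:57 PM = 8 h 2 min; less 45 min break → 7 h 17 min
Thu: 9:07 AM–6:02 PM = 8 h 55 min; less 45 min break → 8 h 10 min
Fri: 10:06 AM–7:05 PM = 8 h 59 min; less 45 min break → 8 h 14 min
Sat: 8:42 AM–6:04 PM = 9 h 22 min; less 45 min break → 8 h 37 min
Total worked: 49 h 56 min = 2996 min.
Regular 40 h 0 min = 2400 min at €20.25/h; overtime 9 h 56 min = 596 min at €40.50/h.
Pay = (2400 × €20.25 + 596 × €40.50) ÷ 60 = €1212.30.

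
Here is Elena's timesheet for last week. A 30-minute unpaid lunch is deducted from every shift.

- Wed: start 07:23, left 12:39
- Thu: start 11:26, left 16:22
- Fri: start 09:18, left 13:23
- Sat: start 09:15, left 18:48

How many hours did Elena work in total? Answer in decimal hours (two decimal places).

21.83 hours

Wed: 07:23–12:39 = 5 h 16 min; less 30 min break → 4 h 46 min
Thu: 11:26–16:22 = 4 h 56 min; less 30 min break → 4 h 26 min
Fri: 09:18–13:23 = 4 h 5 min; less 30 min break → 3 h 35 min
Sat: 09:15–18:48 = 9 h 33 min; less 30 min break → 9 h 3 min
Total: 4 h 46 min + 4 h 26 min + 3 h 35 min + 9 h 3 min = 21 h 50 min.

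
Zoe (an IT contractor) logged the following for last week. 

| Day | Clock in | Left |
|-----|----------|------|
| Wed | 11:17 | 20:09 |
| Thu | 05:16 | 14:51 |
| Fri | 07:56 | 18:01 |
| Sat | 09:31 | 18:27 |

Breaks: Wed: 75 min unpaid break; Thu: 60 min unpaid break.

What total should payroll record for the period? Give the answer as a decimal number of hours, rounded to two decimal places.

35.22 hours

Wed: 11:17–20:09 = 8 h 52 min; less 75 min break → 7 h 37 min
Thu: 05:16–14:51 = 9 h 35 min; less 60 min break → 8 h 35 min
Fri: 07:56–18:01 = 10 h 5 min
Sat: 09:31–18:27 = 8 h 56 min
Total: 7 h 37 min + 8 h 35 min + 10 h 5 min + 8 h 56 min = 35 h 13 min.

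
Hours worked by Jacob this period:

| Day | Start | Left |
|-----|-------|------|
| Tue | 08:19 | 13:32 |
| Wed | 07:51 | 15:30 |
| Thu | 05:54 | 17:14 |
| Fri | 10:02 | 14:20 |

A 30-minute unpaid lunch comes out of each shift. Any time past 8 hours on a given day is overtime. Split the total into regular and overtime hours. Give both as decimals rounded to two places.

Tue: 08:19–13:32 = 5 h 13 min; less 30 min break → 4 h 43 min
Wed: 07:51–15:30 = 7 h 39 min; less 30 min break → 7 h 9 min
Thu: 05:54–17:14 = 11 h 20 min; less 30 min break → 10 h 50 min
Fri: 10:02–14:20 = 4 h 18 min; less 30 min break → 3 h 48 min
Tue reg 4 h 43 min / OT 0 h 0 min; Wed reg 7 h 9 min / OT 0 h 0 min; Thu reg 8 h 0 min / OT 2 h 50 min; Fri reg 3 h 48 min / OT 0 h 0 min.
Totals: regular 23 h 40 min, overtime 2 h 50 min.

Regular 23.67 hours, overtime 2.83 hours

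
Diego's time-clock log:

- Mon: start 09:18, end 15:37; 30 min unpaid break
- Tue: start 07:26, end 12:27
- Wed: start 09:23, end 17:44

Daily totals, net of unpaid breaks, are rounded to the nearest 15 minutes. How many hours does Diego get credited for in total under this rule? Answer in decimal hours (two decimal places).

19.00 hours

Mon: 09:18–15:37 = 6 h 19 min − 30 min = 5 h 49 min → rounds to 5 h 45 min
Tue: 07:26–12:27 = 5 h 1 min → rounds to 5 h 0 min
Wed: 09:23–17:44 = 8 h 21 min → rounds to 8 h 15 min
Total credited: 19 h 0 min.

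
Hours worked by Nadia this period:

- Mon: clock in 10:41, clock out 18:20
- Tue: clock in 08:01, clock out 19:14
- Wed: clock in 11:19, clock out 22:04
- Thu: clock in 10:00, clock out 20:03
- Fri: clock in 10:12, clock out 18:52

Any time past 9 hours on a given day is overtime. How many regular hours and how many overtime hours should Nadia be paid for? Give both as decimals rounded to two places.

Mon: 10:41–18:20 = 7 h 39 min
Tue: 08:01–19:14 = 11 h 13 min
Wed: 11:19–22:04 = 10 h 45 min
Thu: 10:00–20:03 = 10 h 3 min
Fri: 10:12–18:52 = 8 h 40 min
Mon reg 7 h 39 min / OT 0 h 0 min; Tue reg 9 h 0 min / OT 2 h 13 min; Wed reg 9 h 0 min / OT 1 h 45 min; Thu reg 9 h 0 min / OT 1 h 3 min; Fri reg 8 h 40 min / OT 0 h 0 min.
Totals: regular 43 h 19 min, overtime 5 h 1 min.

Regular 43.32 hours, overtime 5.02 hours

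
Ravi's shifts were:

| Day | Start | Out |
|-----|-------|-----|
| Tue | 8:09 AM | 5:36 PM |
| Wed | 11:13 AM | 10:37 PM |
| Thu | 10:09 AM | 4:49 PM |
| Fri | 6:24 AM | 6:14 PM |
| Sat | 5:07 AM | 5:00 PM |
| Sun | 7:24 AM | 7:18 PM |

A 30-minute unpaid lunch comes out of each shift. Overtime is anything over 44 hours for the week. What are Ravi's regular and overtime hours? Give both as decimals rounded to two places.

Tue: 8:09 AM–5:36 PM = 9 h 27 min; less 30 min break → 8 h 57 min
Wed: 11:13 AM–10:37 PM = 11 h 24 min; less 30 min break → 10 h 54 min
Thu: 10:09 AM–4:49 PM = 6 h 40 min; less 30 min break → 6 h 10 min
Fri: 6:24 AM–6:14 PM = 11 h 50 min; less 30 min break → 11 h 20 min
Sat: 5:07 AM–5:00 PM = 11 h 53 min; less 30 min break → 11 h 23 min
Sun: 7:24 AM–7:18 PM = 11 h 54 min; less 30 min break → 11 h 24 min
Total worked: 60 h 8 min = 60.13 h.
Threshold 44 h → overtime 16 h 8 min, regular 44 h 0 min.

Regular 44.00 hours, overtime 16.13 hours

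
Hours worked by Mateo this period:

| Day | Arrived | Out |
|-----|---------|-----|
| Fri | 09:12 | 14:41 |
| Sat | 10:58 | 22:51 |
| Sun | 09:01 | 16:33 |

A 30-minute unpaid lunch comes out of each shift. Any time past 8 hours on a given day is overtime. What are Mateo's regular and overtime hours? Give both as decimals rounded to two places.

Regular 20.02 hours, overtime 3.38 hours

Fri: 09:12–14:41 = 5 h 29 min; less 30 min break → 4 h 59 min
Sat: 10:58–22:51 = 11 h 53 min; less 30 min break → 11 h 23 min
Sun: 09:01–16:33 = 7 h 32 min; less 30 min break → 7 h 2 min
Fri reg 4 h 59 min / OT 0 h 0 min; Sat reg 8 h 0 min / OT 3 h 23 min; Sun reg 7 h 2 min / OT 0 h 0 min.
Totals: regular 20 h 1 min, overtime 3 h 23 min.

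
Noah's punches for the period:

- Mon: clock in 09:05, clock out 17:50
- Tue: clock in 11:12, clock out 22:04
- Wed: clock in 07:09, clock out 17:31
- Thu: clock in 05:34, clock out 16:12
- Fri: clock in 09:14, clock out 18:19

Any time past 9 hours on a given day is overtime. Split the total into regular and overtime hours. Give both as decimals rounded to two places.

Mon: 09:05–17:50 = 8 h 45 min
Tue: 11:12–22:04 = 10 h 52 min
Wed: 07:09–17:31 = 10 h 22 min
Thu: 05:34–16:12 = 10 h 38 min
Fri: 09:14–18:19 = 9 h 5 min
Mon reg 8 h 45 min / OT 0 h 0 min; Tue reg 9 h 0 min / OT 1 h 52 min; Wed reg 9 h 0 min / OT 1 h 22 min; Thu reg 9 h 0 min / OT 1 h 38 min; Fri reg 9 h 0 min / OT 0 h 5 min.
Totals: regular 44 h 45 min, overtime 4 h 57 min.

Regular 44.75 hours, overtime 4.95 hours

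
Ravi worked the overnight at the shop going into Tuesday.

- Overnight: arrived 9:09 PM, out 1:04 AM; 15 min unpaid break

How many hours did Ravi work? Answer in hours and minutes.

3 h 40 min

Overnight: 9:09 PM → midnight = 2 h 51 min; midnight → 1:04 AM = 1 h 4 min; span 3 h 55 min; less 15 min break → 3 h 40 min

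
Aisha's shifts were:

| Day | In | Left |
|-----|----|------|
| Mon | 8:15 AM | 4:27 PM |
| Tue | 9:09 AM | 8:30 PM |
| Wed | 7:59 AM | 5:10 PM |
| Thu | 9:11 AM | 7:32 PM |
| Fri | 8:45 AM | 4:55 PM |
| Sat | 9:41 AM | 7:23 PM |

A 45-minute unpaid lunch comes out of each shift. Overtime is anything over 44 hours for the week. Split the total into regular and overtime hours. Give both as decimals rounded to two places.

Regular 44.00 hours, overtime 8.45 hours

Mon: 8:15 AM–4:27 PM = 8 h 12 min; less 45 min break → 7 h 27 min
Tue: 9:09 AM–8:30 PM = 11 h 21 min; less 45 min break → 10 h 36 min
Wed: 7:59 AM–5:10 PM = 9 h 11 min; less 45 min break → 8 h 26 min
Thu: 9:11 AM–7:32 PM = 10 h 21 min; less 45 min break → 9 h 36 min
Fri: 8:45 AM–4:55 PM = 8 h 10 min; less 45 min break → 7 h 25 min
Sat: 9:41 AM–7:23 PM = 9 h 42 min; less 45 min break → 8 h 57 min
Total worked: 52 h 27 min = 52.45 h.
Threshold 44 h → overtime 8 h 27 min, regular 44 h 0 min.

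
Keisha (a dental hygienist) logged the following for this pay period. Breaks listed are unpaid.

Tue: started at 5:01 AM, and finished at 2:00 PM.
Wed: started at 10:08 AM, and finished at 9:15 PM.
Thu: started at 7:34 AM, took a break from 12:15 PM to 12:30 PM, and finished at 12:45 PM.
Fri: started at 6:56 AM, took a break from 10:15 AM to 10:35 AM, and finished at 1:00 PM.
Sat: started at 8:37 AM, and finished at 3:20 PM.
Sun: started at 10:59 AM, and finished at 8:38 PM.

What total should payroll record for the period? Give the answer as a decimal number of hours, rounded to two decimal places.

Tue: 5:01 AM–2:00 PM = 8 h 59 min
Wed: 10:08 AM–9:15 PM = 11 h 7 min
Thu: 7:34 AM–12:45 PM = 5 h 11 min; less 15 min break → 4 h 56 min
Fri: 6:56 AM–1:00 PM = 6 h 4 min; less 20 min break → 5 h 44 min
Sat: 8:37 AM–3:20 PM = 6 h 43 min
Sun: 10:59 AM–8:38 PM = 9 h 39 min
Total: 8 h 59 min + 11 h 7 min + 4 h 56 min + 5 h 44 min + 6 h 43 min + 9 h 39 min = 47 h 8 min.

47.13 hours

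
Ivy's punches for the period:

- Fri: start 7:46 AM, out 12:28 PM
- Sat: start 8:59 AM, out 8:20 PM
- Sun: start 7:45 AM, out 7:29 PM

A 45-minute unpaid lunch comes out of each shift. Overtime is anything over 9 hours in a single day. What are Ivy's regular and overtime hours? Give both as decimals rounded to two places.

Regular 21.95 hours, overtime 3.58 hours

Fri: 7:46 AM–12:28 PM = 4 h 42 min; less 45 min break → 3 h 57 min
Sat: 8:59 AM–8:20 PM = 11 h 21 min; less 45 min break → 10 h 36 min
Sun: 7:45 AM–7:29 PM = 11 h 44 min; less 45 min break → 10 h 59 min
Fri reg 3 h 57 min / OT 0 h 0 min; Sat reg 9 h 0 min / OT 1 h 36 min; Sun reg 9 h 0 min / OT 1 h 59 min.
Totals: regular 21 h 57 min, overtime 3 h 35 min.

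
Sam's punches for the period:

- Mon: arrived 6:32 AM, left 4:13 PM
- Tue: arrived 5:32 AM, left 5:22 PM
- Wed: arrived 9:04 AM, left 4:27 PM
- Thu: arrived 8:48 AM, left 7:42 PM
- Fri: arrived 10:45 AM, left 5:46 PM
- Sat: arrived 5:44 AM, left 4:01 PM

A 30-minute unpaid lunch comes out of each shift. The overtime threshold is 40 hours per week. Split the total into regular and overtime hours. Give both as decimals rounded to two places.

Regular 40.00 hours, overtime 14.10 hours

Mon: 6:32 AM–4:13 PM = 9 h 41 min; less 30 min break → 9 h 11 min
Tue: 5:32 AM–5:22 PM = 11 h 50 min; less 30 min break → 11 h 20 min
Wed: 9:04 AM–4:27 PM = 7 h 23 min; less 30 min break → 6 h 53 min
Thu: 8:48 AM–7:42 PM = 10 h 54 min; less 30 min break → 10 h 24 min
Fri: 10:45 AM–5:46 PM = 7 h 1 min; less 30 min break → 6 h 31 min
Sat: 5:44 AM–4:01 PM = 10 h 17 min; less 30 min break → 9 h 47 min
Total worked: 54 h 6 min = 54.10 h.
Threshold 40 h → overtime 14 h 6 min, regular 40 h 0 min.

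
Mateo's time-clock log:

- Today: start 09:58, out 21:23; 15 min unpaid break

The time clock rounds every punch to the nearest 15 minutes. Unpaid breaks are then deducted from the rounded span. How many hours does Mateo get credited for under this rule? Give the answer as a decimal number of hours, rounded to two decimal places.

Today: in 09:58→10:00, out 21:23→21:30; 11 h 30 min − 15 min = 11 h 15 min

11.25 hours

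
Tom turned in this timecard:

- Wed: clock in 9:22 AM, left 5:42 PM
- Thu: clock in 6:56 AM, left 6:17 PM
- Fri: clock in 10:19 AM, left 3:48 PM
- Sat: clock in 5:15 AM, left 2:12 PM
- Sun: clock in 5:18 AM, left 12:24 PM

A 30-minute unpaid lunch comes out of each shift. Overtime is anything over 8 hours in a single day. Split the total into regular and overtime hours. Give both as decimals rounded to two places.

Wed: 9:22 AM–5:42 PM = 8 h 20 min; less 30 min break → 7 h 50 min
Thu: 6:56 AM–6:17 PM = 11 h 21 min; less 30 min break → 10 h 51 min
Fri: 10:19 AM–3:48 PM = 5 h 29 min; less 30 min break → 4 h 59 min
Sat: 5:15 AM–2:12 PM = 8 h 57 min; less 30 min break → 8 h 27 min
Sun: 5:18 AM–12:24 PM = 7 h 6 min; less 30 min break → 6 h 36 min
Wed reg 7 h 50 min / OT 0 h 0 min; Thu reg 8 h 0 min / OT 2 h 51 min; Fri reg 4 h 59 min / OT 0 h 0 min; Sat reg 8 h 0 min / OT 0 h 27 min; Sun reg 6 h 36 min / OT 0 h 0 min.
Totals: regular 35 h 25 min, overtime 3 h 18 min.

Regular 35.42 hours, overtime 3.30 hours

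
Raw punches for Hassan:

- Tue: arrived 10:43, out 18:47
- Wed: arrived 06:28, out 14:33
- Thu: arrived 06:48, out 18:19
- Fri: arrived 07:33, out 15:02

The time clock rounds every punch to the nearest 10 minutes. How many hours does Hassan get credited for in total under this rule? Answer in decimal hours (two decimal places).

Tue: in 10:43→10:40, out 18:47→18:50; 8 h 10 min
Wed: in 06:28→06:30, out 14:33→14:30; 8 h 0 min
Thu: in 06:48→06:50, out 18:19→18:20; 11 h 30 min
Fri: in 07:33→07:30, out 15:02→15:00; 7 h 30 min
Total credited: 35 h 10 min.

35.17 hours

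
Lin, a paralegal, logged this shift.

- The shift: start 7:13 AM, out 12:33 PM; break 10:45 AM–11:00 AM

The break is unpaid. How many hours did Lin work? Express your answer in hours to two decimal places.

The shift: 7:13 AM–12:33 PM = 5 h 20 min; less 15 min break → 5 h 5 min

5.08 hours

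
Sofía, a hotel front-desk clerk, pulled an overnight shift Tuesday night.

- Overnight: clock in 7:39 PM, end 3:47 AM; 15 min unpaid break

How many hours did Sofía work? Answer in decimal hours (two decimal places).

Overnight: 7:39 PM → midnight = 4 h 21 min; midnight → 3:47 AM = 3 h 47 min; span 8 h 8 min; less 15 min break → 7 h 53 min

7.88 hours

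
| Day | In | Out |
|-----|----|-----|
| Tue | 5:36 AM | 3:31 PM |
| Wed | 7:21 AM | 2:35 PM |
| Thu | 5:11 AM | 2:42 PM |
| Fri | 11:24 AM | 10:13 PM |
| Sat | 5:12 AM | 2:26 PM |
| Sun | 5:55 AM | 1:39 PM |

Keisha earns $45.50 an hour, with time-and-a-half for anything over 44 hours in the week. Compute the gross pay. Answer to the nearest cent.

Tue: 5:36 AM–3:31 PM = 9 h 55 min
Wed: 7:21 AM–2:35 PM = 7 h 14 min
Thu: 5:11 AM–2:42 PM = 9 h 31 min
Fri: 11:24 AM–10:13 PM = 10 h 49 min
Sat: 5:12 AM–2:26 PM = 9 h 14 min
Sun: 5:55 AM–1:39 PM = 7 h 44 min
Total worked: 54 h 27 min = 3267 min.
Regular 44 h 0 min = 2640 min at $45.50/h; overtime 10 h 27 min = 627 min at $68.25/h.
Pay = (2640 × $45.50 + 627 × $68.25) ÷ 60 = $2715.21.

$2715.21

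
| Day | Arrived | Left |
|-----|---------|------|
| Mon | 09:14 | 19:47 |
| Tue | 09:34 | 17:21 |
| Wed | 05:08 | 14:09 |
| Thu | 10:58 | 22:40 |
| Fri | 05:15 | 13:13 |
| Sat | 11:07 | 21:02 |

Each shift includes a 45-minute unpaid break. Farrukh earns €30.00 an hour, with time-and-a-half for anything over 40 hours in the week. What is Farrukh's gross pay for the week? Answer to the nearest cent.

Mon: 09:14–19:47 = 10 h 33 min; less 45 min break → 9 h 48 min
Tue: 09:34–17:21 = 7 h 47 min; less 45 min break → 7 h 2 min
Wed: 05:08–14:09 = 9 h 1 min; less 45 min break → 8 h 16 min
Thu: 10:58–22:40 = 11 h 42 min; less 45 min break → 10 h 57 min
Fri: 05:15–13:13 = 7 h 58 min; less 45 min break → 7 h 13 min
Sat: 11:07–21:02 = 9 h 55 min; less 45 min break → 9 h 10 min
Total worked: 52 h 26 min = 3146 min.
Regular 40 h 0 min = 2400 min at €30.00/h; overtime 12 h 26 min = 746 min at €45.00/h.
Pay = (2400 × €30.00 + 746 × €45.00) ÷ 60 = €1759.50.

€1759.50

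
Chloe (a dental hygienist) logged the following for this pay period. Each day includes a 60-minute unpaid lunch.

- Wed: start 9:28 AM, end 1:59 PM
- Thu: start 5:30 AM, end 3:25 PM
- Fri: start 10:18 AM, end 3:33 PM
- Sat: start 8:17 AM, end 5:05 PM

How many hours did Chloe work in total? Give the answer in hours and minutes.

Wed: 9:28 AM–1:59 PM = 4 h 31 min; less 60 min break → 3 h 31 min
Thu: 5:30 AM–3:25 PM = 9 h 55 min; less 60 min break → 8 h 55 min
Fri: 10:18 AM–3:33 PM = 5 h 15 min; less 60 min break → 4 h 15 min
Sat: 8:17 AM–5:05 PM = 8 h 48 min; less 60 min break → 7 h 48 min
Total: 3 h 31 min + 8 h 55 min + 4 h 15 min + 7 h 48 min = 24 h 29 min.

24 h 29 min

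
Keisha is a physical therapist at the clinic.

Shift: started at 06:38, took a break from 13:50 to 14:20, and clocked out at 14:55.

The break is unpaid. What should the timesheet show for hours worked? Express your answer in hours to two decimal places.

Shift: 06:38–14:55 = 8 h 17 min; less 30 min break → 7 h 47 min

7.78 hours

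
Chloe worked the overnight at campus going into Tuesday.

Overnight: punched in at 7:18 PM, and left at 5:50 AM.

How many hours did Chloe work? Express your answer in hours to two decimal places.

Overnight: 7:18 PM → midnight = 4 h 42 min; midnight → 5:50 AM = 5 h 50 min; span 10 h 32 min

10.53 hours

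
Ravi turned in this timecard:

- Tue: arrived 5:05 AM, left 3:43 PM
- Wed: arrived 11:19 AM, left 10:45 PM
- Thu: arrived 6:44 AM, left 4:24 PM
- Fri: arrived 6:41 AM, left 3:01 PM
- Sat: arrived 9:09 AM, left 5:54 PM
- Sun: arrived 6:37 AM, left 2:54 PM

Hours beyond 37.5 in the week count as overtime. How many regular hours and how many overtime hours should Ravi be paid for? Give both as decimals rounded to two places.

Tue: 5:05 AM–3:43 PM = 10 h 38 min
Wed: 11:19 AM–10:45 PM = 11 h 26 min
Thu: 6:44 AM–4:24 PM = 9 h 40 min
Fri: 6:41 AM–3:01 PM = 8 h 20 min
Sat: 9:09 AM–5:54 PM = 8 h 45 min
Sun: 6:37 AM–2:54 PM = 8 h 17 min
Total worked: 57 h 6 min = 57.10 h.
Threshold 37.5 h → overtime 19 h 36 min, regular 37 h 30 min.

Regular 37.50 hours, overtime 19.60 hours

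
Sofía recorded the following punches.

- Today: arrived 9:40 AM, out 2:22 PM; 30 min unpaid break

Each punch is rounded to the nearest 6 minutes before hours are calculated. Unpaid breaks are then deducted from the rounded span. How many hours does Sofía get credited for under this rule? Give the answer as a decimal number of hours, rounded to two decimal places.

Today: in 9:40 AM→9:42 AM, out 2:22 PM→2:24 PM; 4 h 42 min − 30 min = 4 h 12 min

4.20 hours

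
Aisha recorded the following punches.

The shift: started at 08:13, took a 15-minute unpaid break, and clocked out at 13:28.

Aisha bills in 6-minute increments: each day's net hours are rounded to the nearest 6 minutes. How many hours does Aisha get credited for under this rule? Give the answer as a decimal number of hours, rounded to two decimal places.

The shift: 08:13–13:28 = 5 h 15 min − 15 min = 5 h 0 min → rounds to 5 h 0 min

5.00 hours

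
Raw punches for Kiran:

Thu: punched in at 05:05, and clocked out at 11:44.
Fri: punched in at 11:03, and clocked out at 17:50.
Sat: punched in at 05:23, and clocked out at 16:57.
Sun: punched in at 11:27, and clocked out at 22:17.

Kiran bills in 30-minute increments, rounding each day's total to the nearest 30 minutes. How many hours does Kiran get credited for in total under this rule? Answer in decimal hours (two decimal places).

36.00 hours

Thu: 05:05–11:44 = 6 h 39 min → rounds to 6 h 30 min
Fri: 11:03–17:50 = 6 h 47 min → rounds to 7 h 0 min
Sat: 05:23–16:57 = 11 h 34 min → rounds to 11 h 30 min
Sun: 11:27–22:17 = 10 h 50 min → rounds to 11 h 0 min
Total credited: 36 h 0 min.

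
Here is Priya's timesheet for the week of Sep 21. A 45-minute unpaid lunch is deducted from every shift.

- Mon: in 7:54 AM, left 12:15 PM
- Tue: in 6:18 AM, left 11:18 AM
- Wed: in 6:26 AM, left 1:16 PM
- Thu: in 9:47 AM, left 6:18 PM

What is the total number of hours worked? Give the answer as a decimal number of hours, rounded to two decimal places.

Mon: 7:54 AM–12:15 PM = 4 h 21 min; less 45 min break → 3 h 36 min
Tue: 6:18 AM–11:18 AM = 5 h 0 min; less 45 min break → 4 h 15 min
Wed: 6:26 AM–1:16 PM = 6 h 50 min; less 45 min break → 6 h 5 min
Thu: 9:47 AM–6:18 PM = 8 h 31 min; less 45 min break → 7 h 46 min
Total: 3 h 36 min + 4 h 15 min + 6 h 5 min + 7 h 46 min = 21 h 42 min.

21.70 hours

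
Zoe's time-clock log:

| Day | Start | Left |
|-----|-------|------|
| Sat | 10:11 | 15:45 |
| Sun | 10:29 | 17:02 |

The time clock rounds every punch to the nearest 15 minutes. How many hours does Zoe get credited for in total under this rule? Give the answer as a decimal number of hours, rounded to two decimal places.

Sat: in 10:11→10:15, out 15:45→15:45; 5 h 30 min
Sun: in 10:29→10:30, out 17:02→17:00; 6 h 30 min
Total credited: 12 h 0 min.

12.00 hours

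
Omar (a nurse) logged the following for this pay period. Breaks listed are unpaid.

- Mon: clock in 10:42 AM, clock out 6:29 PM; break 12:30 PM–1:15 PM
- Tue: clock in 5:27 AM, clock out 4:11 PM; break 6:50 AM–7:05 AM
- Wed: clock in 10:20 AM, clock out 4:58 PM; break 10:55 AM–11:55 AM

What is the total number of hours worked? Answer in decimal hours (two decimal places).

Mon: 10:42 AM–6:29 PM = 7 h 47 min; less 45 min break → 7 h 2 min
Tue: 5:27 AM–4:11 PM = 10 h 44 min; less 15 min break → 10 h 29 min
Wed: 10:20 AM–4:58 PM = 6 h 38 min; less 60 min break → 5 h 38 min
Total: 7 h 2 min + 10 h 29 min + 5 h 38 min = 23 h 9 min.

23.15 hours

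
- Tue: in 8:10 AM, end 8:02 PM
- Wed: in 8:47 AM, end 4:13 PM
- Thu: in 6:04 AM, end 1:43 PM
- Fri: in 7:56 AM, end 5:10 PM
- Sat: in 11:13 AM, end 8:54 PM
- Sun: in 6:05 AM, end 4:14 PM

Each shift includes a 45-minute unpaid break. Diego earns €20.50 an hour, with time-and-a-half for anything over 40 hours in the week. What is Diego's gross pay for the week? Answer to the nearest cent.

Tue: 8:10 AM–8:02 PM = 11 h 52 min; less 45 min break → 11 h 7 min
Wed: 8:47 AM–4:13 PM = 7 h 26 min; less 45 min break → 6 h 41 min
Thu: 6:04 AM–1:43 PM = 7 h 39 min; less 45 min break → 6 h 54 min
Fri: 7:56 AM–5:10 PM = 9 h 14 min; less 45 min break → 8 h 29 min
Sat: 11:13 AM–8:54 PM = 9 h 41 min; less 45 min break → 8 h 56 min
Sun: 6:05 AM–4:14 PM = 10 h 9 min; less 45 min break → 9 h 24 min
Total worked: 51 h 31 min = 3091 min.
Regular 40 h 0 min = 2400 min at €20.50/h; overtime 11 h 31 min = 691 min at €30.75/h.
Pay = (2400 × €20.50 + 691 × €30.75) ÷ 60 = €1174.14.

€1174.14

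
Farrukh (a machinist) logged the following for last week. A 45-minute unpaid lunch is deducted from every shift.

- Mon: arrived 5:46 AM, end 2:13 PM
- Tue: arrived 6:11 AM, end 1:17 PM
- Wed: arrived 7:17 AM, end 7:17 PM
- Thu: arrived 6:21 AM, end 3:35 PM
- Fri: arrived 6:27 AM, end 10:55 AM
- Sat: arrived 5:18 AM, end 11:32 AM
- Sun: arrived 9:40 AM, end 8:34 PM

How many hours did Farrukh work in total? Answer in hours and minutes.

Mon: 5:46 AM–2:13 PM = 8 h 27 min; less 45 min break → 7 h 42 min
Tue: 6:11 AM–1:17 PM = 7 h 6 min; less 45 min break → 6 h 21 min
Wed: 7:17 AM–7:17 PM = 12 h 0 min; less 45 min break → 11 h 15 min
Thu: 6:21 AM–3:35 PM = 9 h 14 min; less 45 min break → 8 h 29 min
Fri: 6:27 AM–10:55 AM = 4 h 28 min; less 45 min break → 3 h 43 min
Sat: 5:18 AM–11:32 AM = 6 h 14 min; less 45 min break → 5 h 29 min
Sun: 9:40 AM–8:34 PM = 10 h 54 min; less 45 min break → 10 h 9 min
Total: 7 h 42 min + 6 h 21 min + 11 h 15 min + 8 h 29 min + 3 h 43 min + 5 h 29 min + 10 h 9 min = 53 h 8 min.

53 h 8 min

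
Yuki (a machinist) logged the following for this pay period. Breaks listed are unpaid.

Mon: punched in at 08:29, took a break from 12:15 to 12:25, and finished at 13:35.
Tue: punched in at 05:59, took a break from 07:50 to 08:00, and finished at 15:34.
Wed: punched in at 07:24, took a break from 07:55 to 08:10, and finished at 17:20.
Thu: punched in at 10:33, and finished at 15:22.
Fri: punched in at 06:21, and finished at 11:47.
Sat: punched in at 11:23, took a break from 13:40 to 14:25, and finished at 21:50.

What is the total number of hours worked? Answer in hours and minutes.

43 h 59 min

Mon: 08:29–13:35 = 5 h 6 min; less 10 min break → 4 h 56 min
Tue: 05:59–15:34 = 9 h 35 min; less 10 min break → 9 h 25 min
Wed: 07:24–17:20 = 9 h 56 min; less 15 min break → 9 h 41 min
Thu: 10:33–15:22 = 4 h 49 min
Fri: 06:21–11:47 = 5 h 26 min
Sat: 11:23–21:50 = 10 h 27 min; less 45 min break → 9 h 42 min
Total: 4 h 56 min + 9 h 25 min + 9 h 41 min + 4 h 49 min + 5 h 26 min + 9 h 42 min = 43 h 59 min.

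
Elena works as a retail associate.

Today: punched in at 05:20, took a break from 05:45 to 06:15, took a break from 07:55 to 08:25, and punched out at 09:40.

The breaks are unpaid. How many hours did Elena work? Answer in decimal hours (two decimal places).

Today: 05:20–09:40 = 4 h 20 min; less 60 min break → 3 h 20 min

3.33 hours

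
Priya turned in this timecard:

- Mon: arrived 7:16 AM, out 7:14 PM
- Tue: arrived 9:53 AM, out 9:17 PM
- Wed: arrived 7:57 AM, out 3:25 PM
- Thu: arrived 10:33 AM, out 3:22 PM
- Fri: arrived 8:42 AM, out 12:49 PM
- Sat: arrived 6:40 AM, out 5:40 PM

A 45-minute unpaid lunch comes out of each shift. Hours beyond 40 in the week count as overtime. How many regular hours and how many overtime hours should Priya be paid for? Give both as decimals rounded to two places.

Mon: 7:16 AM–7:14 PM = 11 h 58 min; less 45 min break → 11 h 13 min
Tue: 9:53 AM–9:17 PM = 11 h 24 min; less 45 min break → 10 h 39 min
Wed: 7:57 AM–3:25 PM = 7 h 28 min; less 45 min break → 6 h 43 min
Thu: 10:33 AM–3:22 PM = 4 h 49 min; less 45 min break → 4 h 4 min
Fri: 8:42 AM–12:49 PM = 4 h 7 min; less 45 min break → 3 h 22 min
Sat: 6:40 AM–5:40 PM = 11 h 0 min; less 45 min break → 10 h 15 min
Total worked: 46 h 16 min = 46.27 h.
Threshold 40 h → overtime 6 h 16 min, regular 40 h 0 min.

Regular 40.00 hours, overtime 6.27 hours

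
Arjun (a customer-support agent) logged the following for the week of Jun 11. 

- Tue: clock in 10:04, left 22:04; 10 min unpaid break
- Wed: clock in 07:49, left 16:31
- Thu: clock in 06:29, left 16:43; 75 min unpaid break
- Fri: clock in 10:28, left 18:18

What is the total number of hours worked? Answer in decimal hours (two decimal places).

Tue: 10:04–22:04 = 12 h 0 min; less 10 min break → 11 h 50 min
Wed: 07:49–16:31 = 8 h 42 min
Thu: 06:29–16:43 = 10 h 14 min; less 75 min break → 8 h 59 min
Fri: 10:28–18:18 = 7 h 50 min
Total: 11 h 50 min + 8 h 42 min + 8 h 59 min + 7 h 50 min = 37 h 21 min.

37.35 hours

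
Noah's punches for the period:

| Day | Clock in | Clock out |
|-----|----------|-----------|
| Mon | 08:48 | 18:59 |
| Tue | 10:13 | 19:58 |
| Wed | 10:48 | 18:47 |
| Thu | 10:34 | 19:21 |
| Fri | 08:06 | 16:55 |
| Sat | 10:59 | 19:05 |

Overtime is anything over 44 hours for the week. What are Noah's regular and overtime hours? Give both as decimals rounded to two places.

Mon: 08:48–18:59 = 10 h 11 min
Tue: 10:13–19:58 = 9 h 45 min
Wed: 10:48–18:47 = 7 h 59 min
Thu: 10:34–19:21 = 8 h 47 min
Fri: 08:06–16:55 = 8 h 49 min
Sat: 10:59–19:05 = 8 h 6 min
Total worked: 53 h 37 min = 53.62 h.
Threshold 44 h → overtime 9 h 37 min, regular 44 h 0 min.

Regular 44.00 hours, overtime 9.62 hours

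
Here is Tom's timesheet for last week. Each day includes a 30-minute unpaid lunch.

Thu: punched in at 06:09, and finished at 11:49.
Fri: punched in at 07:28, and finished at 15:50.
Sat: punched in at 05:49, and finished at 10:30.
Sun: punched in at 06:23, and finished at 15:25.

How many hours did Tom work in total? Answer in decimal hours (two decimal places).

25.75 hours

Thu: 06:09–11:49 = 5 h 40 min; less 30 min break → 5 h 10 min
Fri: 07:28–15:50 = 8 h 22 min; less 30 min break → 7 h 52 min
Sat: 05:49–10:30 = 4 h 41 min; less 30 min break → 4 h 11 min
Sun: 06:23–15:25 = 9 h 2 min; less 30 min break → 8 h 32 min
Total: 5 h 10 min + 7 h 52 min + 4 h 11 min + 8 h 32 min = 25 h 45 min.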